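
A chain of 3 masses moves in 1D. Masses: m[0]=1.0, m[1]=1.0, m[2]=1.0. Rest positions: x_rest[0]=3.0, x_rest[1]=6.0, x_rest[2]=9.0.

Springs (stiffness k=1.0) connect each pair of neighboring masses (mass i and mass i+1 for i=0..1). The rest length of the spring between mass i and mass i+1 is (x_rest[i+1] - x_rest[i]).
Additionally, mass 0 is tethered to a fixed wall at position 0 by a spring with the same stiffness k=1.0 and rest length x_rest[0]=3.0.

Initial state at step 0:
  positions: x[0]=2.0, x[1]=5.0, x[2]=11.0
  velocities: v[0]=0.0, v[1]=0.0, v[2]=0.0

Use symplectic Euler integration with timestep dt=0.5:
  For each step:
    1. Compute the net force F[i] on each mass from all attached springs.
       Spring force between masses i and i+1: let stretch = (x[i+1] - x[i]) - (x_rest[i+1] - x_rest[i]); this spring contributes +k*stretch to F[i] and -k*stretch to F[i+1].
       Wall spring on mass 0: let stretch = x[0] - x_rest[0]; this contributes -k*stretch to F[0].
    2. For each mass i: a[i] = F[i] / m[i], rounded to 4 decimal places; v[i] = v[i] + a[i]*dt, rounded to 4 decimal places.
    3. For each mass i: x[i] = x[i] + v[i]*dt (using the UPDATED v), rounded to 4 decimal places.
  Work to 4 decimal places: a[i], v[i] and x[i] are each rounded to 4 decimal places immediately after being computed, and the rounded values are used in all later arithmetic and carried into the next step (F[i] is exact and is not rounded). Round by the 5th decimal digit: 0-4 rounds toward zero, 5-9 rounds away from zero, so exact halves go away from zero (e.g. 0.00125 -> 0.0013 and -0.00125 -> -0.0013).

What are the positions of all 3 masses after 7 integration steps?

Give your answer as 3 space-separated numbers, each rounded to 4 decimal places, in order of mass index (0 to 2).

Answer: 3.3033 5.4383 9.2388

Derivation:
Step 0: x=[2.0000 5.0000 11.0000] v=[0.0000 0.0000 0.0000]
Step 1: x=[2.2500 5.7500 10.2500] v=[0.5000 1.5000 -1.5000]
Step 2: x=[2.8125 6.7500 9.1250] v=[1.1250 2.0000 -2.2500]
Step 3: x=[3.6563 7.3594 8.1563] v=[1.6875 1.2188 -1.9375]
Step 4: x=[4.5118 7.2423 7.7383] v=[1.7109 -0.2343 -0.8360]
Step 5: x=[4.9220 6.5665 7.9463] v=[0.8203 -1.3516 0.4160]
Step 6: x=[4.5128 5.8245 8.5594] v=[-0.8185 -1.4840 1.2261]
Step 7: x=[3.3033 5.4383 9.2388] v=[-2.4191 -0.7724 1.3587]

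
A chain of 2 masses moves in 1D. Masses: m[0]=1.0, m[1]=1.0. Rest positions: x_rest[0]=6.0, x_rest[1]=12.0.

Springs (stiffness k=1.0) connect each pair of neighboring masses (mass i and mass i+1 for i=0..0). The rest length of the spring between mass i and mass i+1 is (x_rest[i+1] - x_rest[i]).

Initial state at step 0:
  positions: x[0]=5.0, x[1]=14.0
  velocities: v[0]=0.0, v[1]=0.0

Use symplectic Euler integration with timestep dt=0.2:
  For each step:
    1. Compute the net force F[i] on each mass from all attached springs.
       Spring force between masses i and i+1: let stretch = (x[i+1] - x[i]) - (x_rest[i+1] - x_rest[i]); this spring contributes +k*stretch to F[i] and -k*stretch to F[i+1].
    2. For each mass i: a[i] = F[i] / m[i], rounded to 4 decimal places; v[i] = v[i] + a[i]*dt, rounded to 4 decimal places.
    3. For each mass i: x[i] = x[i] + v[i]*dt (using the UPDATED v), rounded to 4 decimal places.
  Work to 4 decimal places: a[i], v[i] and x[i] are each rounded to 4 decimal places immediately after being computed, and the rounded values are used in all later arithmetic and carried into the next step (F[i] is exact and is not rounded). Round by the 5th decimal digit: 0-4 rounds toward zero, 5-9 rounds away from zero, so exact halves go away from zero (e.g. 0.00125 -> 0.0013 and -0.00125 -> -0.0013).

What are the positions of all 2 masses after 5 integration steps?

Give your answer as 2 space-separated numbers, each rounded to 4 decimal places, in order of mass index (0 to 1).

Step 0: x=[5.0000 14.0000] v=[0.0000 0.0000]
Step 1: x=[5.1200 13.8800] v=[0.6000 -0.6000]
Step 2: x=[5.3504 13.6496] v=[1.1520 -1.1520]
Step 3: x=[5.6728 13.3272] v=[1.6118 -1.6118]
Step 4: x=[6.0613 12.9387] v=[1.9427 -1.9427]
Step 5: x=[6.4849 12.5151] v=[2.1182 -2.1182]

Answer: 6.4849 12.5151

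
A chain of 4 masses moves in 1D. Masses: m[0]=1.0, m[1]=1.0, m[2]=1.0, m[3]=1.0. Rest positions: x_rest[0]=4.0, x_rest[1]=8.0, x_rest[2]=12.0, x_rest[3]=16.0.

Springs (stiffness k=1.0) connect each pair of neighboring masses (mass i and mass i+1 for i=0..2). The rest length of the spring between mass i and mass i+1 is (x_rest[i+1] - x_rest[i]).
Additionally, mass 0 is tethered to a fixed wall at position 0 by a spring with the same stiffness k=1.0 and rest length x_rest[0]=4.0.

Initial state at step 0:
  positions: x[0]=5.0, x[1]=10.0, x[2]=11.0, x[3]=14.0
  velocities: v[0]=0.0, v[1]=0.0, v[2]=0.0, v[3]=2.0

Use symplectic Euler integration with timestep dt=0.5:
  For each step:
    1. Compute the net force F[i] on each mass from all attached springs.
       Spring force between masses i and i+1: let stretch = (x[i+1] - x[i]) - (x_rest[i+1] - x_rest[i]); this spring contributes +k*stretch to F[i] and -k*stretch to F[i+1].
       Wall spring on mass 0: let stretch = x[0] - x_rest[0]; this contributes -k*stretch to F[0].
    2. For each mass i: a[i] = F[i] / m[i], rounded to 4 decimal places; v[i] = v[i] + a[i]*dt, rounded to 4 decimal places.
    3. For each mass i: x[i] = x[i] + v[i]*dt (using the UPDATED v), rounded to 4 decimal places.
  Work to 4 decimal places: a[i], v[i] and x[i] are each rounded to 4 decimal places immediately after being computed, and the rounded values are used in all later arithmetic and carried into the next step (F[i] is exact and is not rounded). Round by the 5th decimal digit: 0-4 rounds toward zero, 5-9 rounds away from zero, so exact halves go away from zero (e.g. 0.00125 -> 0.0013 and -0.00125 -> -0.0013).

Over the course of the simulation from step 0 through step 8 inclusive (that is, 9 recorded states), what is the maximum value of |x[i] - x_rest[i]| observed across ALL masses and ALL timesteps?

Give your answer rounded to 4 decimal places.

Step 0: x=[5.0000 10.0000 11.0000 14.0000] v=[0.0000 0.0000 0.0000 2.0000]
Step 1: x=[5.0000 9.0000 11.5000 15.2500] v=[0.0000 -2.0000 1.0000 2.5000]
Step 2: x=[4.7500 7.6250 12.3125 16.5625] v=[-0.5000 -2.7500 1.6250 2.6250]
Step 3: x=[4.0313 6.7031 13.0157 17.8125] v=[-1.4375 -1.8438 1.4063 2.5000]
Step 4: x=[2.9727 6.6914 13.3399 18.8633] v=[-2.1173 -0.0234 0.6484 2.1016]
Step 5: x=[2.1006 7.4122 13.3829 19.5333] v=[-1.7443 1.4415 0.0859 1.3399]
Step 6: x=[2.0312 8.2978 13.4708 19.6657] v=[-0.1388 1.7711 0.1758 0.2647]
Step 7: x=[3.0207 8.9100 13.8142 19.2493] v=[1.9789 1.2243 0.6868 -0.8328]
Step 8: x=[4.7273 9.2759 14.2904 18.4741] v=[3.4132 0.7318 0.9523 -1.5504]
Max displacement = 3.6657

Answer: 3.6657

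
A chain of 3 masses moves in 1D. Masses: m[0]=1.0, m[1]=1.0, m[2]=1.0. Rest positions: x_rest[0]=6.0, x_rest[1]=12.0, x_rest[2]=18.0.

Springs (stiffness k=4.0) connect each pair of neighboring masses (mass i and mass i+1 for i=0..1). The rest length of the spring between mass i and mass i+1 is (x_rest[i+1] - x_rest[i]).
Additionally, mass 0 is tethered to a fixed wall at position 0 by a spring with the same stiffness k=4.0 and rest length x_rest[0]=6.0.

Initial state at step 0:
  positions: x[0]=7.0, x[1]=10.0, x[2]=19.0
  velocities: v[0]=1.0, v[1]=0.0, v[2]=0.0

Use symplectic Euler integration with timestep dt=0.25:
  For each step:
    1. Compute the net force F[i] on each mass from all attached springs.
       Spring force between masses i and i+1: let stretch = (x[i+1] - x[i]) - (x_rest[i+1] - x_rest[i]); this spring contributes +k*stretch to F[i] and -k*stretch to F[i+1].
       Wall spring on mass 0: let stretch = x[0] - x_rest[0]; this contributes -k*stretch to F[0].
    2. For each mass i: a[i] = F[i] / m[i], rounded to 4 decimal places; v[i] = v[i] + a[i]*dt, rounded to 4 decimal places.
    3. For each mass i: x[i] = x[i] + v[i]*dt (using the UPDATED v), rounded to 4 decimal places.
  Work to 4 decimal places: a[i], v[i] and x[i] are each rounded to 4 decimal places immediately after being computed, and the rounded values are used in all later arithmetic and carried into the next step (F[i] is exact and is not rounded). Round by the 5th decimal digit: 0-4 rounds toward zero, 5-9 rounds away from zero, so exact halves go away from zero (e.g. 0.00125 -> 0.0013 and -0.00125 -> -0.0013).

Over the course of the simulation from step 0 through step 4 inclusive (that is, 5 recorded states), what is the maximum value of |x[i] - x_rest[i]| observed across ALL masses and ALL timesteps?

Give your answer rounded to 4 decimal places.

Step 0: x=[7.0000 10.0000 19.0000] v=[1.0000 0.0000 0.0000]
Step 1: x=[6.2500 11.5000 18.2500] v=[-3.0000 6.0000 -3.0000]
Step 2: x=[5.2500 13.3750 17.3125] v=[-4.0000 7.5000 -3.7500]
Step 3: x=[4.9688 14.2031 16.8906] v=[-1.1250 3.3125 -1.6875]
Step 4: x=[5.7539 13.3945 17.2969] v=[3.1405 -3.2343 1.6250]
Max displacement = 2.2031

Answer: 2.2031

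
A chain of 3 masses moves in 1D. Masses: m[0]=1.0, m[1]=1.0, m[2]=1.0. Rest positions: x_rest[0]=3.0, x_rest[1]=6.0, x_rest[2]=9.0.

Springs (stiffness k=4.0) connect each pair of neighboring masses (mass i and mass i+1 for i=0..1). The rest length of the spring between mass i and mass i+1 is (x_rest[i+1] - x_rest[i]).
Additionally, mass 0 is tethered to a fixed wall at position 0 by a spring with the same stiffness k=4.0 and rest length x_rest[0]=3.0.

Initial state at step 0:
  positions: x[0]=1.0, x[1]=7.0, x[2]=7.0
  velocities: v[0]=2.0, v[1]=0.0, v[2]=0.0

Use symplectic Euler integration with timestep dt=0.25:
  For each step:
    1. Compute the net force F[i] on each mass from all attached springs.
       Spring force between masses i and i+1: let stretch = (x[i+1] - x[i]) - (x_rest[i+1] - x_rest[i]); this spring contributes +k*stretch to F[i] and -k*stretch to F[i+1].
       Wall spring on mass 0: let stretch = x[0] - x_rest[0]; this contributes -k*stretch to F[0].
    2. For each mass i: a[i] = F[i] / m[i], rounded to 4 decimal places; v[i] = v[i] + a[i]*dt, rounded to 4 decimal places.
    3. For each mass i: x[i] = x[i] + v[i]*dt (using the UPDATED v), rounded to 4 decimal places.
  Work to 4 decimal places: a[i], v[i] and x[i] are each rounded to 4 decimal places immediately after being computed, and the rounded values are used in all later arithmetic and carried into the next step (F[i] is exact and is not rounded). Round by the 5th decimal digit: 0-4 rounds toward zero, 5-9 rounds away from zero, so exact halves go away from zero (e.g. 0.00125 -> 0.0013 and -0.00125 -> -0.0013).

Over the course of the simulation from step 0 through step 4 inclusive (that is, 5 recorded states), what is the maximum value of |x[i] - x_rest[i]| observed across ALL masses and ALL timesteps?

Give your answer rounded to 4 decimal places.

Step 0: x=[1.0000 7.0000 7.0000] v=[2.0000 0.0000 0.0000]
Step 1: x=[2.7500 5.5000 7.7500] v=[7.0000 -6.0000 3.0000]
Step 2: x=[4.5000 3.8750 8.6875] v=[7.0000 -6.5000 3.7500]
Step 3: x=[4.9688 3.6094 9.1719] v=[1.8750 -1.0625 1.9375]
Step 4: x=[3.8555 5.0743 9.0157] v=[-4.4532 5.8594 -0.6250]
Max displacement = 2.3906

Answer: 2.3906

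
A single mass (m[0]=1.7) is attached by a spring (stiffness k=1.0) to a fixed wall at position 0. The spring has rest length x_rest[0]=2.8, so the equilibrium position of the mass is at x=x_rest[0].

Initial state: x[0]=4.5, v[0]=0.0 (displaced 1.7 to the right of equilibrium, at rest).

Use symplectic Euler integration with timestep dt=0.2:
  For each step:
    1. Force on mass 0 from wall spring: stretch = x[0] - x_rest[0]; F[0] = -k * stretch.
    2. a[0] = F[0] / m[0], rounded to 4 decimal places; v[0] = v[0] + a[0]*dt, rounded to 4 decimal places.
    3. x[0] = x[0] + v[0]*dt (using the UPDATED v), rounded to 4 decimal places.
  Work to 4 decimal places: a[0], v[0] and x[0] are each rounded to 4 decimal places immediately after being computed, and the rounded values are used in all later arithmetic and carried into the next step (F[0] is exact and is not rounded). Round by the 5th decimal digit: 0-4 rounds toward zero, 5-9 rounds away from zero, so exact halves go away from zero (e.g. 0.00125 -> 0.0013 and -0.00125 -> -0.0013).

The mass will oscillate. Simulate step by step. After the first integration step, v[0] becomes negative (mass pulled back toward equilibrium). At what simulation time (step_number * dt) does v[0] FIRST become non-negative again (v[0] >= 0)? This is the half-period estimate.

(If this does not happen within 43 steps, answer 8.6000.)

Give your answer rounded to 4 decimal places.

Step 0: x=[4.5000] v=[0.0000]
Step 1: x=[4.4600] v=[-0.2000]
Step 2: x=[4.3809] v=[-0.3953]
Step 3: x=[4.2646] v=[-0.5813]
Step 4: x=[4.1139] v=[-0.7536]
Step 5: x=[3.9323] v=[-0.9082]
Step 6: x=[3.7240] v=[-1.0414]
Step 7: x=[3.4940] v=[-1.1501]
Step 8: x=[3.2477] v=[-1.2317]
Step 9: x=[2.9908] v=[-1.2844]
Step 10: x=[2.7294] v=[-1.3068]
Step 11: x=[2.4697] v=[-1.2985]
Step 12: x=[2.2178] v=[-1.2596]
Step 13: x=[1.9796] v=[-1.1911]
Step 14: x=[1.7607] v=[-1.0946]
Step 15: x=[1.5662] v=[-0.9723]
Step 16: x=[1.4008] v=[-0.8271]
Step 17: x=[1.2683] v=[-0.6625]
Step 18: x=[1.1718] v=[-0.4823]
Step 19: x=[1.1137] v=[-0.2907]
Step 20: x=[1.0952] v=[-0.0923]
Step 21: x=[1.1169] v=[0.1083]
First v>=0 after going negative at step 21, time=4.2000

Answer: 4.2000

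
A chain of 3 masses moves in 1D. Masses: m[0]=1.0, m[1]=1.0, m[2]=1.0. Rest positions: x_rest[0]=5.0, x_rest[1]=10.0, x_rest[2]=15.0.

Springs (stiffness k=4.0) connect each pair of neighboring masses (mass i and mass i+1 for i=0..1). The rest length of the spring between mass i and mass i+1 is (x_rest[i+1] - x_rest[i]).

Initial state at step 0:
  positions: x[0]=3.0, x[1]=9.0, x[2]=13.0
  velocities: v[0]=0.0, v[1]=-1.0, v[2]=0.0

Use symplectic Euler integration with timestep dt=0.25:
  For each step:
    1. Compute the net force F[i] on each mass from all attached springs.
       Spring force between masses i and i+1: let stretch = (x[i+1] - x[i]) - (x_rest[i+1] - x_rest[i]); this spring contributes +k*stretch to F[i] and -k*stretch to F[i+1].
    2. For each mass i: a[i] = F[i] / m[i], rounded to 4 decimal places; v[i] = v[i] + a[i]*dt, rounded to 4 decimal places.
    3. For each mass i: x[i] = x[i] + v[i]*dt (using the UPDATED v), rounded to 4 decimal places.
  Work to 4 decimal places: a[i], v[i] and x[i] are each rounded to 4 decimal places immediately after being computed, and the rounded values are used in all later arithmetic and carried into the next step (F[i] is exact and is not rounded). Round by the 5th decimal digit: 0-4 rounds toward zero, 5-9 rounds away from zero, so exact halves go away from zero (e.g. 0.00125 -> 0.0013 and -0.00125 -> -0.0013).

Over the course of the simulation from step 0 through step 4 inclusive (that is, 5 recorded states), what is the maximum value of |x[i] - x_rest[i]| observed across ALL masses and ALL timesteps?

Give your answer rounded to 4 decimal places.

Step 0: x=[3.0000 9.0000 13.0000] v=[0.0000 -1.0000 0.0000]
Step 1: x=[3.2500 8.2500 13.2500] v=[1.0000 -3.0000 1.0000]
Step 2: x=[3.5000 7.5000 13.5000] v=[1.0000 -3.0000 1.0000]
Step 3: x=[3.5000 7.2500 13.5000] v=[0.0000 -1.0000 0.0000]
Step 4: x=[3.1875 7.6250 13.1875] v=[-1.2500 1.5000 -1.2500]
Max displacement = 2.7500

Answer: 2.7500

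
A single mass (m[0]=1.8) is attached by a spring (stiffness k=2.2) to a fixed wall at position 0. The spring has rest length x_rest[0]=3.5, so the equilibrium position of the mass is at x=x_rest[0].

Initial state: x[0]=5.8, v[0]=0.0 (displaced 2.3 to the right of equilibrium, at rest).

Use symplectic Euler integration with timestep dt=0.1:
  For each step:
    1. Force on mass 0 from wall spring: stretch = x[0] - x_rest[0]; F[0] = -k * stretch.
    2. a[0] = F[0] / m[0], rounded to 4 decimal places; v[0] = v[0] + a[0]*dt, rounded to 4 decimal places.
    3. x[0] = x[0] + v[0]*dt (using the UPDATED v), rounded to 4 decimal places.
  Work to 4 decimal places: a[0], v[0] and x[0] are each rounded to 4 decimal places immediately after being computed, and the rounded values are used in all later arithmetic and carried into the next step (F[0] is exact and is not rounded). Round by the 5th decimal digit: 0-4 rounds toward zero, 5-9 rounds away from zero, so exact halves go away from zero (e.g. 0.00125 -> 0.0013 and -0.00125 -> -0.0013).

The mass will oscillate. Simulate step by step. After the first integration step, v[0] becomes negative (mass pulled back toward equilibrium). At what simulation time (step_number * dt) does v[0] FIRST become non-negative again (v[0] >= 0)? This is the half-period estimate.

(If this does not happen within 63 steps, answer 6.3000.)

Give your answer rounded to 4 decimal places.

Answer: 2.9000

Derivation:
Step 0: x=[5.8000] v=[0.0000]
Step 1: x=[5.7719] v=[-0.2811]
Step 2: x=[5.7160] v=[-0.5588]
Step 3: x=[5.6330] v=[-0.8296]
Step 4: x=[5.5240] v=[-1.0903]
Step 5: x=[5.3902] v=[-1.3377]
Step 6: x=[5.2333] v=[-1.5687]
Step 7: x=[5.0552] v=[-1.7806]
Step 8: x=[4.8581] v=[-1.9707]
Step 9: x=[4.6444] v=[-2.1367]
Step 10: x=[4.4167] v=[-2.2766]
Step 11: x=[4.1778] v=[-2.3886]
Step 12: x=[3.9307] v=[-2.4714]
Step 13: x=[3.6783] v=[-2.5240]
Step 14: x=[3.4237] v=[-2.5458]
Step 15: x=[3.1701] v=[-2.5365]
Step 16: x=[2.9205] v=[-2.4962]
Step 17: x=[2.6780] v=[-2.4254]
Step 18: x=[2.4455] v=[-2.3249]
Step 19: x=[2.2259] v=[-2.1960]
Step 20: x=[2.0219] v=[-2.0403]
Step 21: x=[1.8359] v=[-1.8596]
Step 22: x=[1.6703] v=[-1.6562]
Step 23: x=[1.5270] v=[-1.4326]
Step 24: x=[1.4079] v=[-1.1915]
Step 25: x=[1.3143] v=[-0.9358]
Step 26: x=[1.2474] v=[-0.6687]
Step 27: x=[1.2081] v=[-0.3934]
Step 28: x=[1.1968] v=[-0.1133]
Step 29: x=[1.2136] v=[0.1682]
First v>=0 after going negative at step 29, time=2.9000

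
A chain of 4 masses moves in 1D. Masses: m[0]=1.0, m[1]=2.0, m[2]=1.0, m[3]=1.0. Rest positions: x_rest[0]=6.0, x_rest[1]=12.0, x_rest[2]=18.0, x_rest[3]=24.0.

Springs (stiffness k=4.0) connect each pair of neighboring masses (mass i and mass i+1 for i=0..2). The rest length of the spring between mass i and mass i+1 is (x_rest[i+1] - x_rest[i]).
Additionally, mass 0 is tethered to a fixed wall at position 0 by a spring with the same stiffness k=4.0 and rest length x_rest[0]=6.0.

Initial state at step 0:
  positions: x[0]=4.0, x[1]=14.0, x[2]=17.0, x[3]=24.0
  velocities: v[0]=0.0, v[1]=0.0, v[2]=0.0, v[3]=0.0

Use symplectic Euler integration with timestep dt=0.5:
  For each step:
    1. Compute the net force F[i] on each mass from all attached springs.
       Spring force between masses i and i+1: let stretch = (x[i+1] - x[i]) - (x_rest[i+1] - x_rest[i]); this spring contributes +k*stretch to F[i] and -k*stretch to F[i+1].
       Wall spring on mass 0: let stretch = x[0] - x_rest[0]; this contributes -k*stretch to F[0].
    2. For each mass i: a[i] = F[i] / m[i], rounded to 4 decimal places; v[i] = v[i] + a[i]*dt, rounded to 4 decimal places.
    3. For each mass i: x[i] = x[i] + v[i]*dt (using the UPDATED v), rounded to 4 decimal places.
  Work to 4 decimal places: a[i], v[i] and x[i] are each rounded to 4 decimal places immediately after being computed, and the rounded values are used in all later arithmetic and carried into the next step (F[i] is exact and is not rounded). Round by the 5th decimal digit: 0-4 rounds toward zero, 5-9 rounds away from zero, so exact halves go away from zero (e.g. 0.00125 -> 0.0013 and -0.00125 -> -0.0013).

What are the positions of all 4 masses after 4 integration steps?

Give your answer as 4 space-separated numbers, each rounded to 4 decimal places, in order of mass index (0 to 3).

Answer: 6.5000 10.5000 22.0000 22.5000

Derivation:
Step 0: x=[4.0000 14.0000 17.0000 24.0000] v=[0.0000 0.0000 0.0000 0.0000]
Step 1: x=[10.0000 10.5000 21.0000 23.0000] v=[12.0000 -7.0000 8.0000 -2.0000]
Step 2: x=[6.5000 12.0000 16.5000 26.0000] v=[-7.0000 3.0000 -9.0000 6.0000]
Step 3: x=[2.0000 13.0000 17.0000 25.5000] v=[-9.0000 2.0000 1.0000 -1.0000]
Step 4: x=[6.5000 10.5000 22.0000 22.5000] v=[9.0000 -5.0000 10.0000 -6.0000]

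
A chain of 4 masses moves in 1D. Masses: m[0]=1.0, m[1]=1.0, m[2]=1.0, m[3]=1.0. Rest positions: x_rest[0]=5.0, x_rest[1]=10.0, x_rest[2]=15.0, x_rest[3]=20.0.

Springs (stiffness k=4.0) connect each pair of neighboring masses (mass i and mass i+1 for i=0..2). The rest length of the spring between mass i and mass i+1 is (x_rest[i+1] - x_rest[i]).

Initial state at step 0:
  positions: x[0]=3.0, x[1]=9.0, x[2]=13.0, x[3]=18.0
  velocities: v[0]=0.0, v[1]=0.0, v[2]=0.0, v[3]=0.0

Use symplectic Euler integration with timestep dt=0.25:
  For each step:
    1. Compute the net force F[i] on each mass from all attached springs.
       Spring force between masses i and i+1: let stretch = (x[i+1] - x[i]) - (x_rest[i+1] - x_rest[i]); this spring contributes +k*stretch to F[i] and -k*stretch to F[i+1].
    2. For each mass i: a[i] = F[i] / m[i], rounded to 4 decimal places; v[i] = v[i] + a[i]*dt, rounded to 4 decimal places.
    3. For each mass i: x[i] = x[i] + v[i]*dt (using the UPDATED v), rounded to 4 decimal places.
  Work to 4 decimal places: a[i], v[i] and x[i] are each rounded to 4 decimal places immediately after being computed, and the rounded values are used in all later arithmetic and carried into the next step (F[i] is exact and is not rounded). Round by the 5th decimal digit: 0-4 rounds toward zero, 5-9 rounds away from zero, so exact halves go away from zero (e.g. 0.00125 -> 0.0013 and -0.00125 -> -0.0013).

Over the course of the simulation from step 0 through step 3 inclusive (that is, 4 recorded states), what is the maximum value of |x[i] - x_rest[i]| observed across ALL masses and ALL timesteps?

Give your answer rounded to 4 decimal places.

Step 0: x=[3.0000 9.0000 13.0000 18.0000] v=[0.0000 0.0000 0.0000 0.0000]
Step 1: x=[3.2500 8.5000 13.2500 18.0000] v=[1.0000 -2.0000 1.0000 0.0000]
Step 2: x=[3.5625 7.8750 13.5000 18.0625] v=[1.2500 -2.5000 1.0000 0.2500]
Step 3: x=[3.7031 7.5781 13.4844 18.2344] v=[0.5625 -1.1875 -0.0625 0.6875]
Max displacement = 2.4219

Answer: 2.4219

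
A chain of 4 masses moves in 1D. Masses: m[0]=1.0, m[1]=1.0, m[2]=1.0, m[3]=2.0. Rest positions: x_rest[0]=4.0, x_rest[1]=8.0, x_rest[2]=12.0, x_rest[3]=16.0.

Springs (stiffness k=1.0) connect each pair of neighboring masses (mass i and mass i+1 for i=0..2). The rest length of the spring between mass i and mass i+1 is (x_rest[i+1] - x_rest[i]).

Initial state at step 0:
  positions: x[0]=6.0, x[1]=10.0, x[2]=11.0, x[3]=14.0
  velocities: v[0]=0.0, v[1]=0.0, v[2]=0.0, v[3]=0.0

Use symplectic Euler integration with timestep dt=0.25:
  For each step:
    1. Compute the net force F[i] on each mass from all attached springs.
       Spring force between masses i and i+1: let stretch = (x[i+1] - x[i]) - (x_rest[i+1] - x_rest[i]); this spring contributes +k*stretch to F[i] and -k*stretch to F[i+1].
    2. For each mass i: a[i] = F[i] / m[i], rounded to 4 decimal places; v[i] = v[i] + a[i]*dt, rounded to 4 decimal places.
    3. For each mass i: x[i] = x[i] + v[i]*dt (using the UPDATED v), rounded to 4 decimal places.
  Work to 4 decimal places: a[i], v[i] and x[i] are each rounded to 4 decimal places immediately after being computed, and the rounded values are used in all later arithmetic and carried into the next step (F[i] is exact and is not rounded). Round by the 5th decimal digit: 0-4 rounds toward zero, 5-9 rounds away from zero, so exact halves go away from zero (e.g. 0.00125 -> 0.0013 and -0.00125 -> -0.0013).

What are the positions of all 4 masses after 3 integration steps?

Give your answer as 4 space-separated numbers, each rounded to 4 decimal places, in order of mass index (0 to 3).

Answer: 5.9441 9.0251 11.6284 14.2013

Derivation:
Step 0: x=[6.0000 10.0000 11.0000 14.0000] v=[0.0000 0.0000 0.0000 0.0000]
Step 1: x=[6.0000 9.8125 11.1250 14.0313] v=[0.0000 -0.7500 0.5000 0.1250]
Step 2: x=[5.9883 9.4688 11.3496 14.0967] v=[-0.0469 -1.3750 0.8985 0.2617]
Step 3: x=[5.9441 9.0251 11.6284 14.2013] v=[-0.1768 -1.7749 1.1151 0.4183]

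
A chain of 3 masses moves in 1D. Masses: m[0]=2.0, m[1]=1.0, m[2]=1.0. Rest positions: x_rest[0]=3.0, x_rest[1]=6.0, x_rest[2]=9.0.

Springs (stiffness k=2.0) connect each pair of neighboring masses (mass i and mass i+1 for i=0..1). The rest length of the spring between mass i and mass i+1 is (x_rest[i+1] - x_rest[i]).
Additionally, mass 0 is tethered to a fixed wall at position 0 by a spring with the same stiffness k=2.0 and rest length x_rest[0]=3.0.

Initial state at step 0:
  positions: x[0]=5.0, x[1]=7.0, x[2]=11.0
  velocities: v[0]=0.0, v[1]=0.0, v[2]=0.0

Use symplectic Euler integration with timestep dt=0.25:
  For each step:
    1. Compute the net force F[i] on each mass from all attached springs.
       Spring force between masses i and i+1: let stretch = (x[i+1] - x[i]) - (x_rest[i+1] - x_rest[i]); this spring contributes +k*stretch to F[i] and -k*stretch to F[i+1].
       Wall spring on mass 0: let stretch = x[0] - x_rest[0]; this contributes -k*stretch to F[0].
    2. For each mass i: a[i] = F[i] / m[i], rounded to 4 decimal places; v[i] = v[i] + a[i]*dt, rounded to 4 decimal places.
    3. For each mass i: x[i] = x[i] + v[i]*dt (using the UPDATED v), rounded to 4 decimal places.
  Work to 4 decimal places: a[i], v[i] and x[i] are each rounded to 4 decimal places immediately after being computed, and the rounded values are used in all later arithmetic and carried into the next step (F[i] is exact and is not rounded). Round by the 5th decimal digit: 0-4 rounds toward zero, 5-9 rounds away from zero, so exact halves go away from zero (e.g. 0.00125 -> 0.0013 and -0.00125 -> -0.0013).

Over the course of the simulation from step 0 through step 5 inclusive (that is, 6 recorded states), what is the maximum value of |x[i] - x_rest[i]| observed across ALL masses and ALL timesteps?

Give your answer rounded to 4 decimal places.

Step 0: x=[5.0000 7.0000 11.0000] v=[0.0000 0.0000 0.0000]
Step 1: x=[4.8125 7.2500 10.8750] v=[-0.7500 1.0000 -0.5000]
Step 2: x=[4.4766 7.6485 10.6719] v=[-1.3438 1.5938 -0.8125]
Step 3: x=[4.0591 8.0284 10.4659] v=[-1.6700 1.5196 -0.8242]
Step 4: x=[3.6360 8.2168 10.3302] v=[-1.6925 0.7537 -0.5430]
Step 5: x=[3.2719 8.0968 10.3053] v=[-1.4563 -0.4800 -0.0997]
Max displacement = 2.2168

Answer: 2.2168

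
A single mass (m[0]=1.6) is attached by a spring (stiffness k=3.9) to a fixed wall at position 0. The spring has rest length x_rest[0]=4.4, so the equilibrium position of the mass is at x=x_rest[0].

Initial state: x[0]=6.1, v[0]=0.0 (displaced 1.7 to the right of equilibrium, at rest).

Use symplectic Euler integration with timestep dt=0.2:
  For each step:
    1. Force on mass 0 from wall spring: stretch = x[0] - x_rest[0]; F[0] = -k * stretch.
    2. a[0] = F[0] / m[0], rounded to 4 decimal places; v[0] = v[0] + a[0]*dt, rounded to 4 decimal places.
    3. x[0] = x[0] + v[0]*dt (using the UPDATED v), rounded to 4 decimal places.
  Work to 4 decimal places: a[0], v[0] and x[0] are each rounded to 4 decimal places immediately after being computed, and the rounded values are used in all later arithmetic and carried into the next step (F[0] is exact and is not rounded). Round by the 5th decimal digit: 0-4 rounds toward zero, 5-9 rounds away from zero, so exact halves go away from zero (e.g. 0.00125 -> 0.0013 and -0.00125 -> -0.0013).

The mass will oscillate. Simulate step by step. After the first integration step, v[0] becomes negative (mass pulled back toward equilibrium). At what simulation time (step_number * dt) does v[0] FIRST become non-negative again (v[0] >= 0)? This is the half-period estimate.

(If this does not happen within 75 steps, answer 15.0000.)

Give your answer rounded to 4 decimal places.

Step 0: x=[6.1000] v=[0.0000]
Step 1: x=[5.9342] v=[-0.8288]
Step 2: x=[5.6189] v=[-1.5767]
Step 3: x=[5.1847] v=[-2.1709]
Step 4: x=[4.6740] v=[-2.5534]
Step 5: x=[4.1366] v=[-2.6870]
Step 6: x=[3.6249] v=[-2.5586]
Step 7: x=[3.1888] v=[-2.1807]
Step 8: x=[2.8708] v=[-1.5902]
Step 9: x=[2.7019] v=[-0.8447]
Step 10: x=[2.6985] v=[-0.0169]
Step 11: x=[2.8610] v=[0.8126]
First v>=0 after going negative at step 11, time=2.2000

Answer: 2.2000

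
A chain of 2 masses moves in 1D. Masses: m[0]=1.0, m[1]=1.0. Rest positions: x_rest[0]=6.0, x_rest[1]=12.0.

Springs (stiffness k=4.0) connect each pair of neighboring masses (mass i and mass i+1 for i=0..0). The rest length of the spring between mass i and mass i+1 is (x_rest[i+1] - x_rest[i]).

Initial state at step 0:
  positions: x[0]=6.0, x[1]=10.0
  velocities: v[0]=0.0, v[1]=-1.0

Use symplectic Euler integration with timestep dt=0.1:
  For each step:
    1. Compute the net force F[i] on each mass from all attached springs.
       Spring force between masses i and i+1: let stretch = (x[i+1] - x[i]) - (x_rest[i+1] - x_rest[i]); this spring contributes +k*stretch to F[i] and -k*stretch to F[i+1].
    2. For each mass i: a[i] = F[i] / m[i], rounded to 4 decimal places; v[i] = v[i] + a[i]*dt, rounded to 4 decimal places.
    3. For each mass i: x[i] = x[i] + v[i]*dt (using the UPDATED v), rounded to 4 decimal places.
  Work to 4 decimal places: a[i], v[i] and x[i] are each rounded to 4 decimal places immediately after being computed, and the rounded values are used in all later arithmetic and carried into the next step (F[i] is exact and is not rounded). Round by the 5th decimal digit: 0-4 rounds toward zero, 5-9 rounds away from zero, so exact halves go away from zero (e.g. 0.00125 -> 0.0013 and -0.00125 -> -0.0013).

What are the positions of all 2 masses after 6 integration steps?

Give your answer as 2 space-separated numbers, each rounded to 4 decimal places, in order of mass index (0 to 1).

Answer: 4.6039 10.7962

Derivation:
Step 0: x=[6.0000 10.0000] v=[0.0000 -1.0000]
Step 1: x=[5.9200 9.9800] v=[-0.8000 -0.2000]
Step 2: x=[5.7624 10.0376] v=[-1.5760 0.5760]
Step 3: x=[5.5358 10.1642] v=[-2.2659 1.2659]
Step 4: x=[5.2544 10.3457] v=[-2.8145 1.8145]
Step 5: x=[4.9366 10.5635] v=[-3.1780 2.1780]
Step 6: x=[4.6039 10.7962] v=[-3.3272 2.3272]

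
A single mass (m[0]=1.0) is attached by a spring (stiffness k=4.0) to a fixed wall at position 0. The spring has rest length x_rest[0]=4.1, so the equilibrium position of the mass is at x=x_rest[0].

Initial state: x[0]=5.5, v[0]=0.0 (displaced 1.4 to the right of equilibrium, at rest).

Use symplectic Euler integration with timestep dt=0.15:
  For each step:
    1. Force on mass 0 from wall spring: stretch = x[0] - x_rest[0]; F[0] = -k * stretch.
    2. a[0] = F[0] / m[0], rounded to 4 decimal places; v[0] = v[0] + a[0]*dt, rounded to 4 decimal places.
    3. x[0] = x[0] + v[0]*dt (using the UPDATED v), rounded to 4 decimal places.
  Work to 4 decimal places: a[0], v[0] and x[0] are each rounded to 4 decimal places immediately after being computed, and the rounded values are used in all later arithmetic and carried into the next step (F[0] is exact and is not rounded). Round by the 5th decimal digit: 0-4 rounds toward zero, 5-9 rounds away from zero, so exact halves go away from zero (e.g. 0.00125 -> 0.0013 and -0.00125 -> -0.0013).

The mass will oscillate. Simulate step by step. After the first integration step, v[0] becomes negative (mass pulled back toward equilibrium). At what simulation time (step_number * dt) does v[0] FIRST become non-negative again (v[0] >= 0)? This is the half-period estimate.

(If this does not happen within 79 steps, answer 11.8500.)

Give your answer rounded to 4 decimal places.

Answer: 1.6500

Derivation:
Step 0: x=[5.5000] v=[0.0000]
Step 1: x=[5.3740] v=[-0.8400]
Step 2: x=[5.1333] v=[-1.6044]
Step 3: x=[4.7996] v=[-2.2244]
Step 4: x=[4.4030] v=[-2.6442]
Step 5: x=[3.9791] v=[-2.8260]
Step 6: x=[3.5661] v=[-2.7535]
Step 7: x=[3.2011] v=[-2.4332]
Step 8: x=[2.9170] v=[-1.8939]
Step 9: x=[2.7394] v=[-1.1841]
Step 10: x=[2.6842] v=[-0.3677]
Step 11: x=[2.7565] v=[0.4818]
First v>=0 after going negative at step 11, time=1.6500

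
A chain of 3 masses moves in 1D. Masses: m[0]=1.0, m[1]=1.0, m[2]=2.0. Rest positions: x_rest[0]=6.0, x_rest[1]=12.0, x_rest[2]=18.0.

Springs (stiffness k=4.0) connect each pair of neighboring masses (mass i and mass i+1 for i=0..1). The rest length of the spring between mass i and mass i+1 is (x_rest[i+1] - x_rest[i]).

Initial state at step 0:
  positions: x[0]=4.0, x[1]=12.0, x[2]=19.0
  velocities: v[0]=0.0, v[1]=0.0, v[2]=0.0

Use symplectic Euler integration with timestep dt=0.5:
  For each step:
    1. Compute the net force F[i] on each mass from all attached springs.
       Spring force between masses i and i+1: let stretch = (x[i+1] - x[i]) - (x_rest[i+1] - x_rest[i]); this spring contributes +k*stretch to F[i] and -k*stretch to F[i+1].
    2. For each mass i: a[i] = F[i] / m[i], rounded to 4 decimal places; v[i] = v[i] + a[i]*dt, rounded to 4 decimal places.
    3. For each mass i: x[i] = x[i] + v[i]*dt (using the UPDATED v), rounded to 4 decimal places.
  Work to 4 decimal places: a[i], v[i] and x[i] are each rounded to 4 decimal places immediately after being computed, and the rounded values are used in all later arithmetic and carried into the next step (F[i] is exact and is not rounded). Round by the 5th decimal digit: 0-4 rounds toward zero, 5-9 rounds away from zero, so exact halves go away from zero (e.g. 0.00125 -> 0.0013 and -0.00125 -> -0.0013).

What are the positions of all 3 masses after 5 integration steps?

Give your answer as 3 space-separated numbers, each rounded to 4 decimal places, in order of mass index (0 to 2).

Step 0: x=[4.0000 12.0000 19.0000] v=[0.0000 0.0000 0.0000]
Step 1: x=[6.0000 11.0000 18.5000] v=[4.0000 -2.0000 -1.0000]
Step 2: x=[7.0000 12.5000 17.2500] v=[2.0000 3.0000 -2.5000]
Step 3: x=[7.5000 13.2500 16.6250] v=[1.0000 1.5000 -1.2500]
Step 4: x=[7.7500 11.6250 17.3125] v=[0.5000 -3.2500 1.3750]
Step 5: x=[5.8750 11.8125 18.1563] v=[-3.7500 0.3750 1.6875]

Answer: 5.8750 11.8125 18.1563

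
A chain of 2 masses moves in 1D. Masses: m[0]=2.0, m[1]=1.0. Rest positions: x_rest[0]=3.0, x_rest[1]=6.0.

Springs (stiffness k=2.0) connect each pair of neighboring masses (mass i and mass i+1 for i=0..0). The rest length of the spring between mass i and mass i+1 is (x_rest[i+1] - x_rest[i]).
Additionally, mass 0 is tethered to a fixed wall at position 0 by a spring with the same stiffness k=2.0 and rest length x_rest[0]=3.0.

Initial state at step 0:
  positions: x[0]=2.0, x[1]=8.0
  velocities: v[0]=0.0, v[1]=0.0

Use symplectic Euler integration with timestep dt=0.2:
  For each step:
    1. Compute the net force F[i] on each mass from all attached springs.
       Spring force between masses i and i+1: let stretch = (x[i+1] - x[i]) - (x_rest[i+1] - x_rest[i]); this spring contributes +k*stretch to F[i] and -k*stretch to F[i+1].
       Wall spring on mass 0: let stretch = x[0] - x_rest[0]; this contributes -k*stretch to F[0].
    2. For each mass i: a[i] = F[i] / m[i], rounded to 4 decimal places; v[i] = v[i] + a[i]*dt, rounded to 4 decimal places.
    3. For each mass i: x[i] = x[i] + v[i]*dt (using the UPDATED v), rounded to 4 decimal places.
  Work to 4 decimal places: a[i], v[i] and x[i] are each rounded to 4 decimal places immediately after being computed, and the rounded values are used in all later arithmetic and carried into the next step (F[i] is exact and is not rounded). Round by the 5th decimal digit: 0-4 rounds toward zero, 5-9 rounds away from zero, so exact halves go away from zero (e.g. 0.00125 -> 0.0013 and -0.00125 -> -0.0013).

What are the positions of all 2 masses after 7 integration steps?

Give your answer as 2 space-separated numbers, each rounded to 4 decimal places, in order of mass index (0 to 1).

Answer: 4.2372 4.4909

Derivation:
Step 0: x=[2.0000 8.0000] v=[0.0000 0.0000]
Step 1: x=[2.1600 7.7600] v=[0.8000 -1.2000]
Step 2: x=[2.4576 7.3120] v=[1.4880 -2.2400]
Step 3: x=[2.8511 6.7156] v=[1.9674 -2.9818]
Step 4: x=[3.2851 6.0501] v=[2.1701 -3.3276]
Step 5: x=[3.6983 5.4034] v=[2.0661 -3.2336]
Step 6: x=[4.0318 4.8603] v=[1.6675 -2.7156]
Step 7: x=[4.2372 4.4909] v=[1.0268 -1.8470]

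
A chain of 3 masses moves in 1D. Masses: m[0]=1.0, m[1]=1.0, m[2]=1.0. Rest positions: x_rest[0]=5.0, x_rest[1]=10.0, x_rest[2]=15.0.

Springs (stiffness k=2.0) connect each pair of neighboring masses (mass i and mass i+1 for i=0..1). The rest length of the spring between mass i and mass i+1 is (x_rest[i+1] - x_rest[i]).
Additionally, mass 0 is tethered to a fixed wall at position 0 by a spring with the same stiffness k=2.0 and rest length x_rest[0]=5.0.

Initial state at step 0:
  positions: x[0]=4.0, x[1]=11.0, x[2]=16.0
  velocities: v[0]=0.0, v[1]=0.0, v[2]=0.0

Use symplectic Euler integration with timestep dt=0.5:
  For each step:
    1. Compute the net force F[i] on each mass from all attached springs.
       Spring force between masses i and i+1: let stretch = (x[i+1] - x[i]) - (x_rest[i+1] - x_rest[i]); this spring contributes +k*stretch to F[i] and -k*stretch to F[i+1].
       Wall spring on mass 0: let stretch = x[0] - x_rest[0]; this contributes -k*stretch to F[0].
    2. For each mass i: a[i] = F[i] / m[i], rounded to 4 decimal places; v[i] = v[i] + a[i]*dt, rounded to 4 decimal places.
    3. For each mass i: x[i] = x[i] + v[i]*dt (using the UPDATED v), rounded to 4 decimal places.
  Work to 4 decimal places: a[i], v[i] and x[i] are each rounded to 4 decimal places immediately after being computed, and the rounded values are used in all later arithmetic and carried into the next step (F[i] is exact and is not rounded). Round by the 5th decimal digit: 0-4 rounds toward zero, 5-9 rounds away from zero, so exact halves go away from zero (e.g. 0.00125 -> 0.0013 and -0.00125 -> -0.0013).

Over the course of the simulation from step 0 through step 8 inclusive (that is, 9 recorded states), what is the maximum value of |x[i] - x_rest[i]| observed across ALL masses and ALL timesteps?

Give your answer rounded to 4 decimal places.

Step 0: x=[4.0000 11.0000 16.0000] v=[0.0000 0.0000 0.0000]
Step 1: x=[5.5000 10.0000 16.0000] v=[3.0000 -2.0000 0.0000]
Step 2: x=[6.5000 9.7500 15.5000] v=[2.0000 -0.5000 -1.0000]
Step 3: x=[5.8750 10.7500 14.6250] v=[-1.2500 2.0000 -1.7500]
Step 4: x=[4.7500 11.2500 14.3125] v=[-2.2500 1.0000 -0.6250]
Step 5: x=[4.5000 10.0313 14.9688] v=[-0.5000 -2.4375 1.3125]
Step 6: x=[4.7657 8.5157 15.6563] v=[0.5313 -3.0313 1.3750]
Step 7: x=[4.5235 8.6954 15.2735] v=[-0.4844 0.3593 -0.7656]
Step 8: x=[4.1055 10.0782 14.1017] v=[-0.8360 2.7655 -2.3437]
Max displacement = 1.5000

Answer: 1.5000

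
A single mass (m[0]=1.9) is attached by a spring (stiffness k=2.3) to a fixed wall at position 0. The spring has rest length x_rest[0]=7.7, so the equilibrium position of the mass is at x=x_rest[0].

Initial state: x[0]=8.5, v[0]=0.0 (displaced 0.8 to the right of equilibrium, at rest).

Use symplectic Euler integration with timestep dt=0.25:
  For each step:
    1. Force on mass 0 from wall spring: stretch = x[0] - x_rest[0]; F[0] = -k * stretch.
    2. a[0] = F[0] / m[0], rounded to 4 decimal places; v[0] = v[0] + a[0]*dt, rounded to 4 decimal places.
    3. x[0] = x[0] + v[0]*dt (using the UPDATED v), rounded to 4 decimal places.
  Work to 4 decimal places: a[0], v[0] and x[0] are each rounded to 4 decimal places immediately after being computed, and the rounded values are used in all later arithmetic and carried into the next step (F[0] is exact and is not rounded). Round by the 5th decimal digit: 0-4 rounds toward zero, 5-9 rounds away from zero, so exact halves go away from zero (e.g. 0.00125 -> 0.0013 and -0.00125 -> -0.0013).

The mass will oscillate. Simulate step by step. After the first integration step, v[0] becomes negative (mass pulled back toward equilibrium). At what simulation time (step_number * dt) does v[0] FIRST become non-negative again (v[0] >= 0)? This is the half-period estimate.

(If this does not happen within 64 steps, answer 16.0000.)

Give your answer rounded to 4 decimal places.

Step 0: x=[8.5000] v=[0.0000]
Step 1: x=[8.4395] v=[-0.2421]
Step 2: x=[8.3230] v=[-0.4659]
Step 3: x=[8.1594] v=[-0.6545]
Step 4: x=[7.9610] v=[-0.7935]
Step 5: x=[7.7429] v=[-0.8725]
Step 6: x=[7.5215] v=[-0.8855]
Step 7: x=[7.3136] v=[-0.8315]
Step 8: x=[7.1350] v=[-0.7146]
Step 9: x=[6.9991] v=[-0.5436]
Step 10: x=[6.9162] v=[-0.3315]
Step 11: x=[6.8926] v=[-0.0943]
Step 12: x=[6.9301] v=[0.1501]
First v>=0 after going negative at step 12, time=3.0000

Answer: 3.0000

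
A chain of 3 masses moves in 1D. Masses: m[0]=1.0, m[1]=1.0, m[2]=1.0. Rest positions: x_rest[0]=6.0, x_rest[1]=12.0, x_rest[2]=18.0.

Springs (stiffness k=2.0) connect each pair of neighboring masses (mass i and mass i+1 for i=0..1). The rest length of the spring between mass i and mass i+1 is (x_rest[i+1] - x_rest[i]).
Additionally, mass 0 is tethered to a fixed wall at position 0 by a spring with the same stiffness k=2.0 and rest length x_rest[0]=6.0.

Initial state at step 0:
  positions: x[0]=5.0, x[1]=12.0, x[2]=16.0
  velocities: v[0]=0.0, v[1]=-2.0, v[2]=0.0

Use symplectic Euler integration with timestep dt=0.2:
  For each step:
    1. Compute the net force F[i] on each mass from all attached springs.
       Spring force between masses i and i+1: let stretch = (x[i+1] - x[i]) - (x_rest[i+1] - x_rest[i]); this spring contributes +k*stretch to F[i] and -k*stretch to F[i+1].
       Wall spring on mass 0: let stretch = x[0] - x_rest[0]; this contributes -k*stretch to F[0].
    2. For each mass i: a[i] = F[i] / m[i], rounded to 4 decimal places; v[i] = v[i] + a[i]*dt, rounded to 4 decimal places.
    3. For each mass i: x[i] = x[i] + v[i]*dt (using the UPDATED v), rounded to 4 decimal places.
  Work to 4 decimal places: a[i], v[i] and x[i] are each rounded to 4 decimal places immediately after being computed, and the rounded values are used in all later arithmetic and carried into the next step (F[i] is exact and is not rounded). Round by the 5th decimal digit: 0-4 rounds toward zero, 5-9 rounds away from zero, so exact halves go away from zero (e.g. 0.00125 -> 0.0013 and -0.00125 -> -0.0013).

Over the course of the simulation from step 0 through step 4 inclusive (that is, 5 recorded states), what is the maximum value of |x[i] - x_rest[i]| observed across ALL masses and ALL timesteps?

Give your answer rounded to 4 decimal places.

Answer: 2.5987

Derivation:
Step 0: x=[5.0000 12.0000 16.0000] v=[0.0000 -2.0000 0.0000]
Step 1: x=[5.1600 11.3600 16.1600] v=[0.8000 -3.2000 0.8000]
Step 2: x=[5.4032 10.6080 16.4160] v=[1.2160 -3.7600 1.2800]
Step 3: x=[5.6305 9.9043 16.6874] v=[1.1366 -3.5187 1.3568]
Step 4: x=[5.7493 9.4013 16.8961] v=[0.5939 -2.5150 1.0436]
Max displacement = 2.5987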